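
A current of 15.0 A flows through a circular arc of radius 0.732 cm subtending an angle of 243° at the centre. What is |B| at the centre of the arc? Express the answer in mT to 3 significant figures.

The Biot–Savart field of a circular arc at its centre is B = μ₀Iφ/(4πR), with φ = 4.241 rad.
B = (4π×10⁻⁷ × 15.0 × 4.241) / (4π × 0.00732) = 8.69×10⁻⁴ T.

B ≈ 0.869 mT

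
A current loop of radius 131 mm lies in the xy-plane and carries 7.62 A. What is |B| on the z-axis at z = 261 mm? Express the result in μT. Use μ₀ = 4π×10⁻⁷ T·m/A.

On the axis of a circular loop, B = μ₀IR² / [2(R²+z²)^(3/2)].
R² + z² = (0.131)² + (0.261)² = 0.08528 m², and (R²+z²)^(3/2) = 2.49×10⁻² m³.
B = (4π×10⁻⁷ × 7.62 × 0.01716) / (2 × 2.49×10⁻²) = 3.30×10⁻⁶ T.

B ≈ 3.30 μT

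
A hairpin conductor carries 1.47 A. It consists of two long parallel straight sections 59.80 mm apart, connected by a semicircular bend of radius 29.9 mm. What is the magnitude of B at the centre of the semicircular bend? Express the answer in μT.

The semicircular arc contributes B_arc = μ₀I·π/(4πR) = μ₀I/(4R) = 1.54×10⁻⁵ T.
Each semi-infinite lead is at perpendicular distance R = 0.0299 m from the centre, with the perpendicular foot at its near end, so it contributes μ₀I/(4πR); both point the same way, together 9.83×10⁻⁶ T.
Arc and leads all point the same direction: B = 1.54×10⁻⁵ + 9.83×10⁻⁶ = 2.53×10⁻⁵ T.

B ≈ 25.3 μT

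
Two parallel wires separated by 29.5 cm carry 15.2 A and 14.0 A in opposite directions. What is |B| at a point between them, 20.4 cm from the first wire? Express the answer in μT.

B ≈ 45.7 μT

Each long wire gives B = μ₀I/(2πd). Distances are d₁ = 0.204 m and d₂ = 0.091 m.
B₁ = 1.49×10⁻⁵ T, B₂ = 3.08×10⁻⁵ T.
Between antiparallel currents both contributions point the same way, so they add. B = B₁ + B₂ = 1.49×10⁻⁵ + 3.08×10⁻⁵ = 4.57×10⁻⁵ T.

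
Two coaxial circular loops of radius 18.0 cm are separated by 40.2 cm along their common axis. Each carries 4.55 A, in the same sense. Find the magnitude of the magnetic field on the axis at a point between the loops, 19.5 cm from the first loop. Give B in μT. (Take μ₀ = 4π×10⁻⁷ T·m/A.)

B ≈ 9.44 μT

Each loop contributes B = μ₀IR²/[2(R²+z²)^(3/2)] on the axis, with z measured from that loop.
Loop 1 (z = 0.195 m): B₁ = 4.96×10⁻⁶ T. Loop 2 (z = 0.207 m): B₂ = 4.49×10⁻⁶ T.
The fields add: B = B₁ + B₂ = 9.44×10⁻⁶ T.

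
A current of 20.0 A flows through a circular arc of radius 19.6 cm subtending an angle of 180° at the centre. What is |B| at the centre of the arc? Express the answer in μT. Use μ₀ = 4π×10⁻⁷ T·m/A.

The Biot–Savart field of a circular arc at its centre is B = μ₀Iφ/(4πR), with φ = 3.142 rad.
B = (4π×10⁻⁷ × 20.0 × 3.142) / (4π × 0.196) = 3.21×10⁻⁵ T.

B ≈ 32.1 μT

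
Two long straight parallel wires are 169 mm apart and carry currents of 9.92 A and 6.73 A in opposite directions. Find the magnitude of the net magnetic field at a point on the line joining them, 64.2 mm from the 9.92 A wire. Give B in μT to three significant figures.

B ≈ 43.7 μT

Each long wire gives B = μ₀I/(2πd). Distances are d₁ = 0.0642 m and d₂ = 0.1048 m.
B₁ = 3.09×10⁻⁵ T, B₂ = 1.28×10⁻⁵ T.
Between antiparallel currents both contributions point the same way, so they add. B = B₁ + B₂ = 3.09×10⁻⁵ + 1.28×10⁻⁵ = 4.37×10⁻⁵ T.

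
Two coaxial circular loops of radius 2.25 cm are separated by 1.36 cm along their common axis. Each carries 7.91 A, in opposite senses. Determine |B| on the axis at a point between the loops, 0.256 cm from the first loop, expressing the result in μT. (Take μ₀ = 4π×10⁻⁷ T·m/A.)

Each loop contributes B = μ₀IR²/[2(R²+z²)^(3/2)] on the axis, with z measured from that loop.
Loop 1 (z = 0.00256 m): B₁ = 2.17×10⁻⁴ T. Loop 2 (z = 0.01104 m): B₂ = 1.60×10⁻⁴ T.
The fields oppose: B = |B₁ − B₂| = 5.68×10⁻⁵ T.

B ≈ 56.8 μT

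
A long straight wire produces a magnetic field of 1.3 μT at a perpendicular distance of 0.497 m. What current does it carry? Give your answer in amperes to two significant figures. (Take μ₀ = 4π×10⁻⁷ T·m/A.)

For a long straight wire B = μ₀I/(2πd), so I = 2πdB/μ₀.
I = 2π × 0.497 × 1.30×10⁻⁶ / (4π×10⁻⁷) = 3.23 A.

I ≈ 3.2 A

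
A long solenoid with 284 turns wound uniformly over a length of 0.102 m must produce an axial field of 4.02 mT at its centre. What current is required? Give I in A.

I ≈ 1.15 A

Inside a long solenoid B = μ₀nI with n = 2784 m⁻¹, so I = B/(μ₀n).
I = 4.02×10⁻³ / (4π×10⁻⁷ × 2784) = 1.15 A.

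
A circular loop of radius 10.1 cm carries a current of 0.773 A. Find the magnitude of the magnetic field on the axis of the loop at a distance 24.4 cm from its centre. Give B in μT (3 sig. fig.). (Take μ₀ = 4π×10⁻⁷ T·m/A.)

B ≈ 0.269 μT

On the axis of a circular loop, B = μ₀IR² / [2(R²+z²)^(3/2)].
R² + z² = (0.101)² + (0.244)² = 0.06974 m², and (R²+z²)^(3/2) = 1.84×10⁻² m³.
B = (4π×10⁻⁷ × 0.773 × 0.0102) / (2 × 1.84×10⁻²) = 2.69×10⁻⁷ T.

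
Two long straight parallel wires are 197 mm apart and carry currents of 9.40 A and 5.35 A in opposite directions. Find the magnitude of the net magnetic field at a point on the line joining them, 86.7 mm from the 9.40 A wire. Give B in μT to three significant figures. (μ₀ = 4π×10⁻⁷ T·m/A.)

Each long wire gives B = μ₀I/(2πd). Distances are d₁ = 0.0867 m and d₂ = 0.1103 m.
B₁ = 2.17×10⁻⁵ T, B₂ = 9.70×10⁻⁶ T.
Between antiparallel currents both contributions point the same way, so they add. B = B₁ + B₂ = 2.17×10⁻⁵ + 9.70×10⁻⁶ = 3.14×10⁻⁵ T.

B ≈ 31.4 μT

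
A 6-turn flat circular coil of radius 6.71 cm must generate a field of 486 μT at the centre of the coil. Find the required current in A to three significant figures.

I ≈ 8.65 A

For an N-turn coil, B = Nμ₀I/(2R) with R = 0.0671 m, so I = 2RB/(Nμ₀) = 2 × 0.0671 × 4.86×10⁻⁴ / (6 × 4π×10⁻⁷) = 8.65 A.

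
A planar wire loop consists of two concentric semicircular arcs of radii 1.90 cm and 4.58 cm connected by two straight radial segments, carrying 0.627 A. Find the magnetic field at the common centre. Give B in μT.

The radial connectors point toward the centre, so dl × r̂ = 0 and they contribute nothing.
Each semicircle gives μ₀I/(4R): inner arc 1.04×10⁻⁵ T, outer arc 4.30×10⁻⁶ T.
The two arcs carry current in opposite angular senses, so their fields oppose: B = |1.04×10⁻⁵ − 4.30×10⁻⁶| = 6.07×10⁻⁶ T.

B ≈ 6.07 μT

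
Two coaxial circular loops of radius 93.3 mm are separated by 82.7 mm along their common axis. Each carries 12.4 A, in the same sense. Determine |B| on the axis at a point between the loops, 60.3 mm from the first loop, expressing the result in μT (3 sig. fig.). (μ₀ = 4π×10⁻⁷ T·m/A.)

Each loop contributes B = μ₀IR²/[2(R²+z²)^(3/2)] on the axis, with z measured from that loop.
Loop 1 (z = 0.0603 m): B₁ = 4.95×10⁻⁵ T. Loop 2 (z = 0.0224 m): B₂ = 7.68×10⁻⁵ T.
The fields add: B = B₁ + B₂ = 1.26×10⁻⁴ T.

B ≈ 126 μT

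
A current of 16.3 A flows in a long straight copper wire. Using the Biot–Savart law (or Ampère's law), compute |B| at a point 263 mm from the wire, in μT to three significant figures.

For an infinitely long straight wire, B = μ₀I/(2πd).
B = (4π×10⁻⁷ × 16.3) / (2π × 0.263) = 1.24×10⁻⁵ T.

B ≈ 12.4 μT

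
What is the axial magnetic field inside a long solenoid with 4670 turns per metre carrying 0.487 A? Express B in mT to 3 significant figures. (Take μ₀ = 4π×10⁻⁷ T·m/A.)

Inside a long solenoid, B = μ₀nI with n = 4670 turns/m.
B = 4π×10⁻⁷ × 4670 × 0.487 = 2.86×10⁻³ T.

B ≈ 2.86 mT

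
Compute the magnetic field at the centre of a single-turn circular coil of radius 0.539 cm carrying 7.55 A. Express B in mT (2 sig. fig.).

At the centre of a circular loop the Biot–Savart law gives B = μ₀I/(2R).
B = (4π×10⁻⁷ × 7.55) / (2 × 0.00539) = 8.80×10⁻⁴ T.

B ≈ 0.88 mT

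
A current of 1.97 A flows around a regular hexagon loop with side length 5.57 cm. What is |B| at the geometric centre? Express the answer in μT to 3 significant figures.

Each side is a finite straight segment at perpendicular distance d = a/(2 tan(π/6)) = 0.04824 m from the centre, with end-angles ±π/6.
One side contributes B₁ = (μ₀I/4πd)·2 sin(π/6) = 4.08×10⁻⁶ T.
All 6 sides add in the same direction: B = 6 × 4.08×10⁻⁶ = 2.45×10⁻⁵ T.

B ≈ 24.5 μT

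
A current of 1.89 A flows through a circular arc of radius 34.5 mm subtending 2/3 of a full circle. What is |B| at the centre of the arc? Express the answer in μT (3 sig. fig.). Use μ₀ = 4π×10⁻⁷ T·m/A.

B ≈ 22.9 μT

The Biot–Savart field of a circular arc at its centre is B = μ₀Iφ/(4πR), with φ = 4.189 rad.
B = (4π×10⁻⁷ × 1.89 × 4.189) / (4π × 0.0345) = 2.29×10⁻⁵ T.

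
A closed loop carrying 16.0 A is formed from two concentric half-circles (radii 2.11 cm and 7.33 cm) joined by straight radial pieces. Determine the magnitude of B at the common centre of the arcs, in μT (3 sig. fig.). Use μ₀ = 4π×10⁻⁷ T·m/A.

The radial connectors point toward the centre, so dl × r̂ = 0 and they contribute nothing.
Each semicircle gives μ₀I/(4R): inner arc 2.38×10⁻⁴ T, outer arc 6.86×10⁻⁵ T.
The two arcs carry current in opposite angular senses, so their fields oppose: B = |2.38×10⁻⁴ − 6.86×10⁻⁵| = 1.70×10⁻⁴ T.

B ≈ 170 μT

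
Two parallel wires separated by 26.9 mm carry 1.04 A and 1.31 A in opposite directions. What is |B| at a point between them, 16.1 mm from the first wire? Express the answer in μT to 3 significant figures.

Each long wire gives B = μ₀I/(2πd). Distances are d₁ = 0.0161 m and d₂ = 0.0108 m.
B₁ = 1.29×10⁻⁵ T, B₂ = 2.43×10⁻⁵ T.
Between antiparallel currents both contributions point the same way, so they add. B = B₁ + B₂ = 1.29×10⁻⁵ + 2.43×10⁻⁵ = 3.72×10⁻⁵ T.

B ≈ 37.2 μT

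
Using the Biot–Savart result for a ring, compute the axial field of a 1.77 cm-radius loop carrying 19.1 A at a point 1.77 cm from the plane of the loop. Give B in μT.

B ≈ 240 μT

On the axis of a circular loop, B = μ₀IR² / [2(R²+z²)^(3/2)].
R² + z² = (0.0177)² + (0.0177)² = 0.0006266 m², and (R²+z²)^(3/2) = 1.57×10⁻⁵ m³.
B = (4π×10⁻⁷ × 19.1 × 0.0003133) / (2 × 1.57×10⁻⁵) = 2.40×10⁻⁴ T.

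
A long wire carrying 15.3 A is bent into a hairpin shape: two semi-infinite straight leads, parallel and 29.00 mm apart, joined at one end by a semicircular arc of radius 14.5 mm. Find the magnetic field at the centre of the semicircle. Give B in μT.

The semicircular arc contributes B_arc = μ₀I·π/(4πR) = μ₀I/(4R) = 3.31×10⁻⁴ T.
Each semi-infinite lead is at perpendicular distance R = 0.0145 m from the centre, with the perpendicular foot at its near end, so it contributes μ₀I/(4πR); both point the same way, together 2.11×10⁻⁴ T.
Arc and leads all point the same direction: B = 3.31×10⁻⁴ + 2.11×10⁻⁴ = 5.43×10⁻⁴ T.

B ≈ 543 μT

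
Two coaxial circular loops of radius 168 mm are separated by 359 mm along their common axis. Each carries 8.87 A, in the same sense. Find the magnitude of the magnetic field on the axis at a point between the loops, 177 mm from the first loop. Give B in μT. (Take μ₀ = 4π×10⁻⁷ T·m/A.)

Each loop contributes B = μ₀IR²/[2(R²+z²)^(3/2)] on the axis, with z measured from that loop.
Loop 1 (z = 0.177 m): B₁ = 1.08×10⁻⁵ T. Loop 2 (z = 0.182 m): B₂ = 1.04×10⁻⁵ T.
The fields add: B = B₁ + B₂ = 2.12×10⁻⁵ T.

B ≈ 21.2 μT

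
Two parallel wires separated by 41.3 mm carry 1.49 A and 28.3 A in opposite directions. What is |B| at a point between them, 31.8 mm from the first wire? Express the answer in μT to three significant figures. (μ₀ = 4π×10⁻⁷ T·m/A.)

B ≈ 605 μT

Each long wire gives B = μ₀I/(2πd). Distances are d₁ = 0.0318 m and d₂ = 0.0095 m.
B₁ = 9.37×10⁻⁶ T, B₂ = 5.96×10⁻⁴ T.
Between antiparallel currents both contributions point the same way, so they add. B = B₁ + B₂ = 9.37×10⁻⁶ + 5.96×10⁻⁴ = 6.05×10⁻⁴ T.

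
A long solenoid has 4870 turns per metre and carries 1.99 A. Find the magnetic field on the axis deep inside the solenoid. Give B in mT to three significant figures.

Inside a long solenoid, B = μ₀nI with n = 4870 turns/m.
B = 4π×10⁻⁷ × 4870 × 1.99 = 1.22×10⁻² T.

B ≈ 12.2 mT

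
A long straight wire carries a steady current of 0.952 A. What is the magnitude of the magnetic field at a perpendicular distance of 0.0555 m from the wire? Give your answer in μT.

B ≈ 3.43 μT

For an infinitely long straight wire, B = μ₀I/(2πd).
B = (4π×10⁻⁷ × 0.952) / (2π × 0.0555) = 3.43×10⁻⁶ T.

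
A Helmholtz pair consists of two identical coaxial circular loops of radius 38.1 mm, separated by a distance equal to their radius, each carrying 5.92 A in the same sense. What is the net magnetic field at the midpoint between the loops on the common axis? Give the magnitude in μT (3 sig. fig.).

Each loop contributes B = μ₀IR²/[2(R²+z²)^(3/2)] on the axis, with z measured from that loop.
Loop 1 (z = 0.01905 m): B₁ = 6.99×10⁻⁵ T. Loop 2 (z = 0.01905 m): B₂ = 6.99×10⁻⁵ T.
The fields add: B = B₁ + B₂ = 1.40×10⁻⁴ T.

B ≈ 140 μT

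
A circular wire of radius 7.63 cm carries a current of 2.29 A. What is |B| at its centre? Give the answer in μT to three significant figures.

At the centre of a circular loop the Biot–Savart law gives B = μ₀I/(2R).
B = (4π×10⁻⁷ × 2.29) / (2 × 0.0763) = 1.89×10⁻⁵ T.

B ≈ 18.9 μT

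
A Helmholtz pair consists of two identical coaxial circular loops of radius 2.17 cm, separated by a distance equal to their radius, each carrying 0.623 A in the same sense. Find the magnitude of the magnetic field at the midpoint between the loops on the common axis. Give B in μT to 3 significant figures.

B ≈ 25.8 μT

Each loop contributes B = μ₀IR²/[2(R²+z²)^(3/2)] on the axis, with z measured from that loop.
Loop 1 (z = 0.01085 m): B₁ = 1.29×10⁻⁵ T. Loop 2 (z = 0.01085 m): B₂ = 1.29×10⁻⁵ T.
The fields add: B = B₁ + B₂ = 2.58×10⁻⁵ T.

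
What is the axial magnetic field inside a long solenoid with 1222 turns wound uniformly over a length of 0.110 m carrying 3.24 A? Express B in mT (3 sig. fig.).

B ≈ 45.2 mT

Inside a long solenoid, B = μ₀nI with n = 1.111×10⁴ turns/m.
B = 4π×10⁻⁷ × 1.111×10⁴ × 3.24 = 4.52×10⁻² T.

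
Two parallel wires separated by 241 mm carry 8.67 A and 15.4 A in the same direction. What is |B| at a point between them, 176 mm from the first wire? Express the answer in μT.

Each long wire gives B = μ₀I/(2πd). Distances are d₁ = 0.176 m and d₂ = 0.065 m.
B₁ = 9.85×10⁻⁶ T, B₂ = 4.74×10⁻⁵ T.
Between parallel currents the two contributions point in opposite directions, so they subtract. B = |B₁ − B₂| = |9.85×10⁻⁶ − 4.74×10⁻⁵| = 3.75×10⁻⁵ T.

B ≈ 37.5 μT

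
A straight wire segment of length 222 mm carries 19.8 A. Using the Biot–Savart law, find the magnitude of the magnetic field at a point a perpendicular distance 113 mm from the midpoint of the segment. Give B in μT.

For a finite straight segment, B = (μ₀I/4πd)(sinθ₁ + sinθ₂), where θ₁, θ₂ are the angles from the perpendicular to each end.
The perpendicular from the point meets the wire at its midpoint, so each end is L/2 = 0.111 m away along the wire.
sinθ₁ = 0.111/√(0.111²+0.113²) = 0.7008; sinθ₂ = 0.111/√(0.111²+0.113²) = 0.7008.
B = (4π×10⁻⁷ × 19.8) / (4π × 0.113) × (0.7008 + 0.7008) = 2.46×10⁻⁵ T.

B ≈ 24.6 μT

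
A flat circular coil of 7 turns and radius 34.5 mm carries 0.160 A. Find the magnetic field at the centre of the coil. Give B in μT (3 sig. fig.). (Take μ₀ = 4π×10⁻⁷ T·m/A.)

For an N-turn flat coil, B = Nμ₀I/(2R) with R = 0.0345 m.
B = 7 × 2.91×10⁻⁶ T = 2.04×10⁻⁵ T.

B ≈ 20.4 μT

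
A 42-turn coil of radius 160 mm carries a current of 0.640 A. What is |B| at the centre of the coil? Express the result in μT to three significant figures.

For an N-turn flat coil, B = Nμ₀I/(2R) with R = 0.16 m.
B = 42 × 2.51×10⁻⁶ T = 1.06×10⁻⁴ T.

B ≈ 106 μT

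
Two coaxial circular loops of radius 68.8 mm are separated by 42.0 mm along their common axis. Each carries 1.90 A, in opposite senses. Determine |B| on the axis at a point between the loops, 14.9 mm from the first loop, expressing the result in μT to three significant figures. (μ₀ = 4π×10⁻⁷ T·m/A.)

Each loop contributes B = μ₀IR²/[2(R²+z²)^(3/2)] on the axis, with z measured from that loop.
Loop 1 (z = 0.0149 m): B₁ = 1.62×10⁻⁵ T. Loop 2 (z = 0.0271 m): B₂ = 1.40×10⁻⁵ T.
The fields oppose: B = |B₁ − B₂| = 2.22×10⁻⁶ T.

B ≈ 2.22 μT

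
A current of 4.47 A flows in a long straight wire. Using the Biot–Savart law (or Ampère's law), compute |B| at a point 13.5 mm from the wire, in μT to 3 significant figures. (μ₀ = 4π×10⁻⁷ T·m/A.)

B ≈ 66.2 μT

For an infinitely long straight wire, B = μ₀I/(2πd).
B = (4π×10⁻⁷ × 4.47) / (2π × 0.0135) = 6.62×10⁻⁵ T.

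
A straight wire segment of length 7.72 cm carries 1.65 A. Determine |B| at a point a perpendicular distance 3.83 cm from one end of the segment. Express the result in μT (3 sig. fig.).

B ≈ 3.86 μT

For a finite straight segment, B = (μ₀I/4πd)(sinθ₁ + sinθ₂), where θ₁, θ₂ are the angles from the perpendicular to each end.
The perpendicular foot is at one end, so the two end-offsets along the wire are 0 and L = 0.0772 m.
sinθ₁ = 0/√(0²+0.0383²) = 0.0000; sinθ₂ = 0.0772/√(0.0772²+0.0383²) = 0.8958.
B = (4π×10⁻⁷ × 1.65) / (4π × 0.0383) × (0.0000 + 0.8958) = 3.86×10⁻⁶ T.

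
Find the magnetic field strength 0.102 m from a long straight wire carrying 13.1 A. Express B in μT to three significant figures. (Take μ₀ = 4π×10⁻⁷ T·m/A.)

For an infinitely long straight wire, B = μ₀I/(2πd).
B = (4π×10⁻⁷ × 13.1) / (2π × 0.102) = 2.57×10⁻⁵ T.

B ≈ 25.7 μT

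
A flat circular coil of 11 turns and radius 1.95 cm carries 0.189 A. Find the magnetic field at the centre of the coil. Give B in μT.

For an N-turn flat coil, B = Nμ₀I/(2R) with R = 0.0195 m.
B = 11 × 6.09×10⁻⁶ T = 6.70×10⁻⁵ T.

B ≈ 67.0 μT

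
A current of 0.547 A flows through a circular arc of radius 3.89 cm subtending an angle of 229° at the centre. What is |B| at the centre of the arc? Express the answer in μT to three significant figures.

The Biot–Savart field of a circular arc at its centre is B = μ₀Iφ/(4πR), with φ = 3.997 rad.
B = (4π×10⁻⁷ × 0.547 × 3.997) / (4π × 0.0389) = 5.62×10⁻⁶ T.

B ≈ 5.62 μT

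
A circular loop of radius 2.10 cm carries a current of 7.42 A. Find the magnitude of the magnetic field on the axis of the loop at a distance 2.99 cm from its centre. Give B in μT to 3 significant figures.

B ≈ 42.1 μT

On the axis of a circular loop, B = μ₀IR² / [2(R²+z²)^(3/2)].
R² + z² = (0.021)² + (0.0299)² = 0.001335 m², and (R²+z²)^(3/2) = 4.88×10⁻⁵ m³.
B = (4π×10⁻⁷ × 7.42 × 0.000441) / (2 × 4.88×10⁻⁵) = 4.21×10⁻⁵ T.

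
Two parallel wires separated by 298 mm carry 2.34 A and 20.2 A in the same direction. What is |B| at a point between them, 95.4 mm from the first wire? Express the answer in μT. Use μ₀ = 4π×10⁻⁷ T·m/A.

B ≈ 15.0 μT

Each long wire gives B = μ₀I/(2πd). Distances are d₁ = 0.0954 m and d₂ = 0.2026 m.
B₁ = 4.91×10⁻⁶ T, B₂ = 1.99×10⁻⁵ T.
Between parallel currents the two contributions point in opposite directions, so they subtract. B = |B₁ − B₂| = |4.91×10⁻⁶ − 1.99×10⁻⁵| = 1.50×10⁻⁵ T.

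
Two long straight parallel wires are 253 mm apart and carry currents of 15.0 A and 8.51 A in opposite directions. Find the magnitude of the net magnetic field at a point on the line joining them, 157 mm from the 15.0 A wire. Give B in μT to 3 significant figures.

B ≈ 36.8 μT

Each long wire gives B = μ₀I/(2πd). Distances are d₁ = 0.157 m and d₂ = 0.096 m.
B₁ = 1.91×10⁻⁵ T, B₂ = 1.77×10⁻⁵ T.
Between antiparallel currents both contributions point the same way, so they add. B = B₁ + B₂ = 1.91×10⁻⁵ + 1.77×10⁻⁵ = 3.68×10⁻⁵ T.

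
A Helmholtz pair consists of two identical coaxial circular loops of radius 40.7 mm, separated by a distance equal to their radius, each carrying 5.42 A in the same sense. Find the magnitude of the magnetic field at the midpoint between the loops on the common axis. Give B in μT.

Each loop contributes B = μ₀IR²/[2(R²+z²)^(3/2)] on the axis, with z measured from that loop.
Loop 1 (z = 0.02035 m): B₁ = 5.99×10⁻⁵ T. Loop 2 (z = 0.02035 m): B₂ = 5.99×10⁻⁵ T.
The fields add: B = B₁ + B₂ = 1.20×10⁻⁴ T.

B ≈ 120 μT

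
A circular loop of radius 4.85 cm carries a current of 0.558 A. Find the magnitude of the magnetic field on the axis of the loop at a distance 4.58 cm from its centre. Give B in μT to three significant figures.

B ≈ 2.78 μT

On the axis of a circular loop, B = μ₀IR² / [2(R²+z²)^(3/2)].
R² + z² = (0.0485)² + (0.0458)² = 0.00445 m², and (R²+z²)^(3/2) = 2.97×10⁻⁴ m³.
B = (4π×10⁻⁷ × 0.558 × 0.002352) / (2 × 2.97×10⁻⁴) = 2.78×10⁻⁶ T.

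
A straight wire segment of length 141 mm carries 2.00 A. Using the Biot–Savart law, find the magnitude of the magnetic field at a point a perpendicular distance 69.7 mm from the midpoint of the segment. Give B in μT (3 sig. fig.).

B ≈ 4.08 μT

For a finite straight segment, B = (μ₀I/4πd)(sinθ₁ + sinθ₂), where θ₁, θ₂ are the angles from the perpendicular to each end.
The perpendicular from the point meets the wire at its midpoint, so each end is L/2 = 0.0705 m away along the wire.
sinθ₁ = 0.0705/√(0.0705²+0.0697²) = 0.7111; sinθ₂ = 0.0705/√(0.0705²+0.0697²) = 0.7111.
B = (4π×10⁻⁷ × 2.00) / (4π × 0.0697) × (0.7111 + 0.7111) = 4.08×10⁻⁶ T.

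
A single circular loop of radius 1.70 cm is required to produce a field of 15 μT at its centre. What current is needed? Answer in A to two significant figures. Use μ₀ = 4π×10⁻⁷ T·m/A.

At the centre of a circular loop B = μ₀I/(2R), so I = 2RB/μ₀.
With R = 0.017 m, I = 2 × 0.017 × 1.50×10⁻⁵ / (4π×10⁻⁷) = 0.406 A.

I ≈ 0.41 A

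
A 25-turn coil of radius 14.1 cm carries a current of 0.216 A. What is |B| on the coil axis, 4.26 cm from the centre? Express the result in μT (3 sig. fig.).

B ≈ 21.1 μT

For an N-turn flat coil, B = Nμ₀IR²/[2(R²+z²)^(3/2)] with R = 0.141 m, z = 0.0426 m.
B = 25 × 8.44×10⁻⁷ T = 2.11×10⁻⁵ T.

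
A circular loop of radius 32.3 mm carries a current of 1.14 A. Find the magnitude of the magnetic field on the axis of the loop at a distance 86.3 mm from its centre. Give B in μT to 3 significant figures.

B ≈ 0.955 μT

On the axis of a circular loop, B = μ₀IR² / [2(R²+z²)^(3/2)].
R² + z² = (0.0323)² + (0.0863)² = 0.008491 m², and (R²+z²)^(3/2) = 7.82×10⁻⁴ m³.
B = (4π×10⁻⁷ × 1.14 × 0.001043) / (2 × 7.82×10⁻⁴) = 9.55×10⁻⁷ T.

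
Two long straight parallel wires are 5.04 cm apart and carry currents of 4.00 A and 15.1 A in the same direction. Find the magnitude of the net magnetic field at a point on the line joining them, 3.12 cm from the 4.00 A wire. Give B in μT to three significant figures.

B ≈ 132 μT

Each long wire gives B = μ₀I/(2πd). Distances are d₁ = 0.0312 m and d₂ = 0.0192 m.
B₁ = 2.56×10⁻⁵ T, B₂ = 1.57×10⁻⁴ T.
Between parallel currents the two contributions point in opposite directions, so they subtract. B = |B₁ − B₂| = |2.56×10⁻⁵ − 1.57×10⁻⁴| = 1.32×10⁻⁴ T.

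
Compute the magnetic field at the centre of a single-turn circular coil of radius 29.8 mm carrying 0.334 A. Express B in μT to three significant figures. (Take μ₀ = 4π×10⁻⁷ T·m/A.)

At the centre of a circular loop the Biot–Savart law gives B = μ₀I/(2R).
B = (4π×10⁻⁷ × 0.334) / (2 × 0.0298) = 7.04×10⁻⁶ T.

B ≈ 7.04 μT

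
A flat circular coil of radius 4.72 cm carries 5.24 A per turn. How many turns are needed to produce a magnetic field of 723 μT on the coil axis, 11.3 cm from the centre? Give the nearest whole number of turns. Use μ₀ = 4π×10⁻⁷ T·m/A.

For an N-turn coil, B = Nμ₀IR²/[2(R²+z²)^(3/2)]. A single turn gives B₁ = 3.99×10⁻⁶ T with R = 0.0472 m, z = 0.113 m.
N = B/B₁ = 7.23×10⁻⁴ / 3.99×10⁻⁶ = 181.03.

N = 181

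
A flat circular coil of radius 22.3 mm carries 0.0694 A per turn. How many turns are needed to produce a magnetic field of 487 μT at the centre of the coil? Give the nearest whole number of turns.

N = 249

For an N-turn coil, B = Nμ₀I/(2R). A single turn gives B₁ = 1.96×10⁻⁶ T with R = 0.0223 m.
N = B/B₁ = 4.87×10⁻⁴ / 1.96×10⁻⁶ = 249.05.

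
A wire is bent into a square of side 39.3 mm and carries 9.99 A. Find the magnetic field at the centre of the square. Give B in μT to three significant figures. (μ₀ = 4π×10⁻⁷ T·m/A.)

Each side is a finite straight segment at perpendicular distance d = a/(2 tan(π/4)) = 0.01965 m from the centre, with end-angles ±π/4.
One side contributes B₁ = (μ₀I/4πd)·2 sin(π/4) = 7.19×10⁻⁵ T.
All 4 sides add in the same direction: B = 4 × 7.19×10⁻⁵ = 2.88×10⁻⁴ T.

B ≈ 288 μT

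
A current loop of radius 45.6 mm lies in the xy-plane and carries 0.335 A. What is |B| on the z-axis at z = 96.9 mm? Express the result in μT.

On the axis of a circular loop, B = μ₀IR² / [2(R²+z²)^(3/2)].
R² + z² = (0.0456)² + (0.0969)² = 0.01147 m², and (R²+z²)^(3/2) = 1.23×10⁻³ m³.
B = (4π×10⁻⁷ × 0.335 × 0.002079) / (2 × 1.23×10⁻³) = 3.56×10⁻⁷ T.

B ≈ 0.356 μT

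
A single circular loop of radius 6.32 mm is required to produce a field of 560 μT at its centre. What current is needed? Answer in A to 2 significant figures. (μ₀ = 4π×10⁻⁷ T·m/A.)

I ≈ 5.6 A

At the centre of a circular loop B = μ₀I/(2R), so I = 2RB/μ₀.
With R = 0.00632 m, I = 2 × 0.00632 × 5.60×10⁻⁴ / (4π×10⁻⁷) = 5.63 A.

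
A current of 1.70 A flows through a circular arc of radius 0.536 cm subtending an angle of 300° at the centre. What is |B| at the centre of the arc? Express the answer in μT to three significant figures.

The Biot–Savart field of a circular arc at its centre is B = μ₀Iφ/(4πR), with φ = 5.236 rad.
B = (4π×10⁻⁷ × 1.70 × 5.236) / (4π × 0.00536) = 1.66×10⁻⁴ T.

B ≈ 166 μT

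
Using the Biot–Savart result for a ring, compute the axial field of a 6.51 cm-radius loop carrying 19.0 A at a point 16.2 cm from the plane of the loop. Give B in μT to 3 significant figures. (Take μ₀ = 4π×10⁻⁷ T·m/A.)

B ≈ 9.51 μT

On the axis of a circular loop, B = μ₀IR² / [2(R²+z²)^(3/2)].
R² + z² = (0.0651)² + (0.162)² = 0.03048 m², and (R²+z²)^(3/2) = 5.32×10⁻³ m³.
B = (4π×10⁻⁷ × 19.0 × 0.004238) / (2 × 5.32×10⁻³) = 9.51×10⁻⁶ T.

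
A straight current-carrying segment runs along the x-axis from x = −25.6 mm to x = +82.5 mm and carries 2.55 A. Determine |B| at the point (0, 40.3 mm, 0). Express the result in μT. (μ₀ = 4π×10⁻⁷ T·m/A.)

B ≈ 9.08 μT

For a finite straight segment, B = (μ₀I/4πd)(sinθ₁ + sinθ₂), where θ₁, θ₂ are the angles from the perpendicular to each end.
The perpendicular distance is d = 0.0403 m; the end-offsets along the wire are a = 0.0256 m and b = 0.0825 m.
sinθ₁ = 0.0256/√(0.0256²+0.0403²) = 0.5362; sinθ₂ = 0.0825/√(0.0825²+0.0403²) = 0.8985.
B = (4π×10⁻⁷ × 2.55) / (4π × 0.0403) × (0.5362 + 0.8985) = 9.08×10⁻⁶ T.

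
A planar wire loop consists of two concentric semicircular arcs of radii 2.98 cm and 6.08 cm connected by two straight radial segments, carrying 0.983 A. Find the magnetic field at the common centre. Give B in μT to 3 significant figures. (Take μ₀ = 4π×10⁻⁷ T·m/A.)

B ≈ 5.28 μT

The radial connectors point toward the centre, so dl × r̂ = 0 and they contribute nothing.
Each semicircle gives μ₀I/(4R): inner arc 1.04×10⁻⁵ T, outer arc 5.08×10⁻⁶ T.
The two arcs carry current in opposite angular senses, so their fields oppose: B = |1.04×10⁻⁵ − 5.08×10⁻⁶| = 5.28×10⁻⁶ T.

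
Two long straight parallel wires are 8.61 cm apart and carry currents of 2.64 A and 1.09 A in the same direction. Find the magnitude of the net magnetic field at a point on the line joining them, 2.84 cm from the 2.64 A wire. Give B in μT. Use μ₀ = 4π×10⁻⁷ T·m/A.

B ≈ 14.8 μT

Each long wire gives B = μ₀I/(2πd). Distances are d₁ = 0.0284 m and d₂ = 0.0577 m.
B₁ = 1.86×10⁻⁵ T, B₂ = 3.78×10⁻⁶ T.
Between parallel currents the two contributions point in opposite directions, so they subtract. B = |B₁ − B₂| = |1.86×10⁻⁵ − 3.78×10⁻⁶| = 1.48×10⁻⁵ T.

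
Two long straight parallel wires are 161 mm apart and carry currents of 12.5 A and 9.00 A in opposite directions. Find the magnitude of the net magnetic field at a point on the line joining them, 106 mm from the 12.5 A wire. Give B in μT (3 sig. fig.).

B ≈ 56.3 μT

Each long wire gives B = μ₀I/(2πd). Distances are d₁ = 0.106 m and d₂ = 0.055 m.
B₁ = 2.36×10⁻⁵ T, B₂ = 3.27×10⁻⁵ T.
Between antiparallel currents both contributions point the same way, so they add. B = B₁ + B₂ = 2.36×10⁻⁵ + 3.27×10⁻⁵ = 5.63×10⁻⁵ T.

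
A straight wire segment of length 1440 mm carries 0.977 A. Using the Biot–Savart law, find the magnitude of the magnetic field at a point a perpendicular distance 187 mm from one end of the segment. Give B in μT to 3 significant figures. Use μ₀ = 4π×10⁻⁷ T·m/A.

For a finite straight segment, B = (μ₀I/4πd)(sinθ₁ + sinθ₂), where θ₁, θ₂ are the angles from the perpendicular to each end.
The perpendicular foot is at one end, so the two end-offsets along the wire are 0 and L = 1.44 m.
sinθ₁ = 0/√(0²+0.187²) = 0.0000; sinθ₂ = 1.44/√(1.44²+0.187²) = 0.9917.
B = (4π×10⁻⁷ × 0.977) / (4π × 0.187) × (0.0000 + 0.9917) = 5.18×10⁻⁷ T.

B ≈ 0.518 μT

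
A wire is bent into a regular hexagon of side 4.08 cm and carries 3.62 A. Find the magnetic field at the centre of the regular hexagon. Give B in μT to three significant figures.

B ≈ 61.5 μT

Each side is a finite straight segment at perpendicular distance d = a/(2 tan(π/6)) = 0.03533 m from the centre, with end-angles ±π/6.
One side contributes B₁ = (μ₀I/4πd)·2 sin(π/6) = 1.02×10⁻⁵ T.
All 6 sides add in the same direction: B = 6 × 1.02×10⁻⁵ = 6.15×10⁻⁵ T.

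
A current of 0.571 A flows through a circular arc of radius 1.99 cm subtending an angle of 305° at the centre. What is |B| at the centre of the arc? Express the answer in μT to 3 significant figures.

B ≈ 15.3 μT

The Biot–Savart field of a circular arc at its centre is B = μ₀Iφ/(4πR), with φ = 5.323 rad.
B = (4π×10⁻⁷ × 0.571 × 5.323) / (4π × 0.0199) = 1.53×10⁻⁵ T.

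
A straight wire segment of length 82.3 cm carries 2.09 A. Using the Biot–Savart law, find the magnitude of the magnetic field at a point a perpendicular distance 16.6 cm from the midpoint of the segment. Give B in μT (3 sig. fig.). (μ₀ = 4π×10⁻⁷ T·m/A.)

B ≈ 2.34 μT

For a finite straight segment, B = (μ₀I/4πd)(sinθ₁ + sinθ₂), where θ₁, θ₂ are the angles from the perpendicular to each end.
The perpendicular from the point meets the wire at its midpoint, so each end is L/2 = 0.4115 m away along the wire.
sinθ₁ = 0.4115/√(0.4115²+0.166²) = 0.9274; sinθ₂ = 0.4115/√(0.4115²+0.166²) = 0.9274.
B = (4π×10⁻⁷ × 2.09) / (4π × 0.166) × (0.9274 + 0.9274) = 2.34×10⁻⁶ T.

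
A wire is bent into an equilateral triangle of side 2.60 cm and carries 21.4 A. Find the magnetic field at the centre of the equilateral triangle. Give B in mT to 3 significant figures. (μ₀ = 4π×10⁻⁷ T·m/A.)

B ≈ 1.48 mT

Each side is a finite straight segment at perpendicular distance d = a/(2 tan(π/3)) = 0.007506 m from the centre, with end-angles ±π/3.
One side contributes B₁ = (μ₀I/4πd)·2 sin(π/3) = 4.94×10⁻⁴ T.
All 3 sides add in the same direction: B = 3 × 4.94×10⁻⁴ = 1.48×10⁻³ T.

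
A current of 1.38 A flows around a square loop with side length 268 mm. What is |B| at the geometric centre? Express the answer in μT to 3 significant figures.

B ≈ 5.83 μT

Each side is a finite straight segment at perpendicular distance d = a/(2 tan(π/4)) = 0.134 m from the centre, with end-angles ±π/4.
One side contributes B₁ = (μ₀I/4πd)·2 sin(π/4) = 1.46×10⁻⁶ T.
All 4 sides add in the same direction: B = 4 × 1.46×10⁻⁶ = 5.83×10⁻⁶ T.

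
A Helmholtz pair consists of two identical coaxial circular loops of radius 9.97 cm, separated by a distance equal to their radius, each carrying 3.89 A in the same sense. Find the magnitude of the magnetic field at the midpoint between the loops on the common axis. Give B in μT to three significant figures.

B ≈ 35.1 μT

Each loop contributes B = μ₀IR²/[2(R²+z²)^(3/2)] on the axis, with z measured from that loop.
Loop 1 (z = 0.04985 m): B₁ = 1.75×10⁻⁵ T. Loop 2 (z = 0.04985 m): B₂ = 1.75×10⁻⁵ T.
The fields add: B = B₁ + B₂ = 3.51×10⁻⁵ T.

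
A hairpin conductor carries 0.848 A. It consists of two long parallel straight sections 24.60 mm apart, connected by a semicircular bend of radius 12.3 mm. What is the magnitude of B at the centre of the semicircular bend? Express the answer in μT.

The semicircular arc contributes B_arc = μ₀I·π/(4πR) = μ₀I/(4R) = 2.17×10⁻⁵ T.
Each semi-infinite lead is at perpendicular distance R = 0.0123 m from the centre, with the perpendicular foot at its near end, so it contributes μ₀I/(4πR); both point the same way, together 1.38×10⁻⁵ T.
Arc and leads all point the same direction: B = 2.17×10⁻⁵ + 1.38×10⁻⁵ = 3.54×10⁻⁵ T.

B ≈ 35.4 μT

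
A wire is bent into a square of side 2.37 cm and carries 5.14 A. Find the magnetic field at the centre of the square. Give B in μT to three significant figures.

B ≈ 245 μT

Each side is a finite straight segment at perpendicular distance d = a/(2 tan(π/4)) = 0.01185 m from the centre, with end-angles ±π/4.
One side contributes B₁ = (μ₀I/4πd)·2 sin(π/4) = 6.13×10⁻⁵ T.
All 4 sides add in the same direction: B = 4 × 6.13×10⁻⁵ = 2.45×10⁻⁴ T.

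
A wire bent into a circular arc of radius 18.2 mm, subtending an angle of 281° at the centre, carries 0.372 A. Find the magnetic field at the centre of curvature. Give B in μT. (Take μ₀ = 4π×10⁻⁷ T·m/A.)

The Biot–Savart field of a circular arc at its centre is B = μ₀Iφ/(4πR), with φ = 4.904 rad.
B = (4π×10⁻⁷ × 0.372 × 4.904) / (4π × 0.0182) = 1.00×10⁻⁵ T.

B ≈ 10.0 μT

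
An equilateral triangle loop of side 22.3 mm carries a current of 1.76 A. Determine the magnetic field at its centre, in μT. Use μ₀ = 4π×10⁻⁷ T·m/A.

B ≈ 142 μT

Each side is a finite straight segment at perpendicular distance d = a/(2 tan(π/3)) = 0.006437 m from the centre, with end-angles ±π/3.
One side contributes B₁ = (μ₀I/4πd)·2 sin(π/3) = 4.74×10⁻⁵ T.
All 3 sides add in the same direction: B = 3 × 4.74×10⁻⁵ = 1.42×10⁻⁴ T.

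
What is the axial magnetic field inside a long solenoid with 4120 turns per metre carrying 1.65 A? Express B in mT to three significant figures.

Inside a long solenoid, B = μ₀nI with n = 4120 turns/m.
B = 4π×10⁻⁷ × 4120 × 1.65 = 8.54×10⁻³ T.

B ≈ 8.54 mT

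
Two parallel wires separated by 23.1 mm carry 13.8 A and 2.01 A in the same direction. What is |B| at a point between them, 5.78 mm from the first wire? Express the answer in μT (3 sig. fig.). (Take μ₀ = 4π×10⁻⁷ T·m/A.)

Each long wire gives B = μ₀I/(2πd). Distances are d₁ = 0.00578 m and d₂ = 0.01732 m.
B₁ = 4.78×10⁻⁴ T, B₂ = 2.32×10⁻⁵ T.
Between parallel currents the two contributions point in opposite directions, so they subtract. B = |B₁ − B₂| = |4.78×10⁻⁴ − 2.32×10⁻⁵| = 4.54×10⁻⁴ T.

B ≈ 454 μT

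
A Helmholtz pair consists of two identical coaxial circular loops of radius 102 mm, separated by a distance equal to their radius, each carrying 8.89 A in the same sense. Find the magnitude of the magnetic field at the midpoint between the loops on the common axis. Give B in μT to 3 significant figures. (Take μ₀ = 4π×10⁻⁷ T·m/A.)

B ≈ 78.4 μT

Each loop contributes B = μ₀IR²/[2(R²+z²)^(3/2)] on the axis, with z measured from that loop.
Loop 1 (z = 0.051 m): B₁ = 3.92×10⁻⁵ T. Loop 2 (z = 0.051 m): B₂ = 3.92×10⁻⁵ T.
The fields add: B = B₁ + B₂ = 7.84×10⁻⁵ T.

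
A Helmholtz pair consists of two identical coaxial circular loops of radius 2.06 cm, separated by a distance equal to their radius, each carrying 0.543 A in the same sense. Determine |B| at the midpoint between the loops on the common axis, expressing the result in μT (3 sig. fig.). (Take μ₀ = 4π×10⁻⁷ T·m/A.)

B ≈ 23.7 μT

Each loop contributes B = μ₀IR²/[2(R²+z²)^(3/2)] on the axis, with z measured from that loop.
Loop 1 (z = 0.0103 m): B₁ = 1.19×10⁻⁵ T. Loop 2 (z = 0.0103 m): B₂ = 1.19×10⁻⁵ T.
The fields add: B = B₁ + B₂ = 2.37×10⁻⁵ T.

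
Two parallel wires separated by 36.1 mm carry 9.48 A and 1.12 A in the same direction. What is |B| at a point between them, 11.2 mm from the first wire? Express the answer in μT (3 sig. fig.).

Each long wire gives B = μ₀I/(2πd). Distances are d₁ = 0.0112 m and d₂ = 0.0249 m.
B₁ = 1.69×10⁻⁴ T, B₂ = 9.00×10⁻⁶ T.
Between parallel currents the two contributions point in opposite directions, so they subtract. B = |B₁ − B₂| = |1.69×10⁻⁴ − 9.00×10⁻⁶| = 1.60×10⁻⁴ T.

B ≈ 160 μT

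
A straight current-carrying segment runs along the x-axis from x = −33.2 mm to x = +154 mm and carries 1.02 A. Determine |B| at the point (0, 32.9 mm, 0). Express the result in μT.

For a finite straight segment, B = (μ₀I/4πd)(sinθ₁ + sinθ₂), where θ₁, θ₂ are the angles from the perpendicular to each end.
The perpendicular distance is d = 0.0329 m; the end-offsets along the wire are a = 0.0332 m and b = 0.154 m.
sinθ₁ = 0.0332/√(0.0332²+0.0329²) = 0.7103; sinθ₂ = 0.154/√(0.154²+0.0329²) = 0.9779.
B = (4π×10⁻⁷ × 1.02) / (4π × 0.0329) × (0.7103 + 0.9779) = 5.23×10⁻⁶ T.

B ≈ 5.23 μT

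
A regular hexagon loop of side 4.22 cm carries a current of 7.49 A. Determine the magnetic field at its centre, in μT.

Each side is a finite straight segment at perpendicular distance d = a/(2 tan(π/6)) = 0.03655 m from the centre, with end-angles ±π/6.
One side contributes B₁ = (μ₀I/4πd)·2 sin(π/6) = 2.05×10⁻⁵ T.
All 6 sides add in the same direction: B = 6 × 2.05×10⁻⁵ = 1.23×10⁻⁴ T.

B ≈ 123 μT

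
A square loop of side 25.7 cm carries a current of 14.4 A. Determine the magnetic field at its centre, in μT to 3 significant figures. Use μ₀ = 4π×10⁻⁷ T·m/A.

Each side is a finite straight segment at perpendicular distance d = a/(2 tan(π/4)) = 0.1285 m from the centre, with end-angles ±π/4.
One side contributes B₁ = (μ₀I/4πd)·2 sin(π/4) = 1.58×10⁻⁵ T.
All 4 sides add in the same direction: B = 4 × 1.58×10⁻⁵ = 6.34×10⁻⁵ T.

B ≈ 63.4 μT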